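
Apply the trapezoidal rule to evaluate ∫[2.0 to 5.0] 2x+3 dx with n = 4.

f(x) = 2x+3
a = 2.0, b = 5.0, n = 4
h = (b - a)/n = 0.750000

Trapezoidal rule: (h/2)[f(x₀) + 2f(x₁) + 2f(x₂) + ... + f(xₙ)]

x_0 = 2.0000, f(x_0) = 7.000000, coefficient = 1
x_1 = 2.7500, f(x_1) = 8.500000, coefficient = 2
x_2 = 3.5000, f(x_2) = 10.000000, coefficient = 2
x_3 = 4.2500, f(x_3) = 11.500000, coefficient = 2
x_4 = 5.0000, f(x_4) = 13.000000, coefficient = 1

I ≈ (0.750000/2) × 80.000000 = 30.000000
Exact value: 30.000000
Error: 0.000000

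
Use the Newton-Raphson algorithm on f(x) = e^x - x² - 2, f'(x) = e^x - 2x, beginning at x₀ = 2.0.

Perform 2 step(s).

f(x) = e^x - x² - 2
f'(x) = e^x - 2x
x₀ = 2.0

Newton-Raphson formula: x_{n+1} = x_n - f(x_n)/f'(x_n)

Iteration 1:
  f(2.000000) = 1.389056
  f'(2.000000) = 3.389056
  x_1 = 2.000000 - 1.389056/3.389056 = 1.590135
Iteration 2:
  f(1.590135) = 0.375881
  f'(1.590135) = 1.724140
  x_2 = 1.590135 - 0.375881/1.724140 = 1.372124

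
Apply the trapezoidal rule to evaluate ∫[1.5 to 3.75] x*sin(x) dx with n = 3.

f(x) = x*sin(x)
a = 1.5, b = 3.75, n = 3
h = (b - a)/n = 0.750000

Trapezoidal rule: (h/2)[f(x₀) + 2f(x₁) + 2f(x₂) + ... + f(xₙ)]

x_0 = 1.5000, f(x_0) = 1.496242, coefficient = 1
x_1 = 2.2500, f(x_1) = 1.750665, coefficient = 2
x_2 = 3.0000, f(x_2) = 0.423360, coefficient = 2
x_3 = 3.7500, f(x_3) = -2.143355, coefficient = 1

I ≈ (0.750000/2) × 3.700937 = 1.387851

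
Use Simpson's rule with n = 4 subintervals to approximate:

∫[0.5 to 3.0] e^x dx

f(x) = e^x
a = 0.5, b = 3.0, n = 4
h = (b - a)/n = 0.625000

Simpson's rule: (h/3)[f(x₀) + 4f(x₁) + 2f(x₂) + ... + f(xₙ)]

x_0 = 0.5000, f(x_0) = 1.648721, coefficient = 1
x_1 = 1.1250, f(x_1) = 3.080217, coefficient = 4
x_2 = 1.7500, f(x_2) = 5.754603, coefficient = 2
x_3 = 2.3750, f(x_3) = 10.751013, coefficient = 4
x_4 = 3.0000, f(x_4) = 20.085537, coefficient = 1

I ≈ (0.625000/3) × 88.568384 = 18.451747
Exact value: 18.436816
Error: 0.014931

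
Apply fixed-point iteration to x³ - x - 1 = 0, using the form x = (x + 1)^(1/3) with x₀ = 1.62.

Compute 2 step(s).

Equation: x³ - x - 1 = 0
Fixed-point form: x = (x + 1)^(1/3)
x₀ = 1.62

x_1 = g(1.620000) = 1.378586
x_2 = g(1.378586) = 1.334872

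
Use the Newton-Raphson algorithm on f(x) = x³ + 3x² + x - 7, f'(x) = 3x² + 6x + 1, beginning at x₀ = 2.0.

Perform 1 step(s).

f(x) = x³ + 3x² + x - 7
f'(x) = 3x² + 6x + 1
x₀ = 2.0

Newton-Raphson formula: x_{n+1} = x_n - f(x_n)/f'(x_n)

Iteration 1:
  f(2.000000) = 15.000000
  f'(2.000000) = 25.000000
  x_1 = 2.000000 - 15.000000/25.000000 = 1.400000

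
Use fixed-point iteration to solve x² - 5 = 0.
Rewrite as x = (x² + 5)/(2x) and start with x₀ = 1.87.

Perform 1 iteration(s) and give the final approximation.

Equation: x² - 5 = 0
Fixed-point form: x = (x² + 5)/(2x)
x₀ = 1.87

x_1 = g(1.870000) = 2.271898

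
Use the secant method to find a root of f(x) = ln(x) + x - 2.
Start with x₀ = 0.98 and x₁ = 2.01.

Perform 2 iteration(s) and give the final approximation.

f(x) = ln(x) + x - 2
x₀ = 0.98, x₁ = 2.01

Secant formula: x_{n+1} = x_n - f(x_n)(x_n - x_{n-1})/(f(x_n) - f(x_{n-1}))

Iteration 1:
  f(0.980000) = -1.040203
  f(2.010000) = 0.708135
  x_2 = 2.010000 - 0.708135×(2.010000 - 0.980000)/(0.708135 - (-1.040203))
       = 1.592816
Iteration 2:
  f(2.010000) = 0.708135
  f(1.592816) = 0.058319
  x_3 = 1.592816 - 0.058319×(1.592816 - 2.010000)/(0.058319 - 0.708135)
       = 1.555375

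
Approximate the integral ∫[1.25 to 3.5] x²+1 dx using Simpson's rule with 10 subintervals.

f(x) = x²+1
a = 1.25, b = 3.5, n = 10
h = (b - a)/n = 0.225000

Simpson's rule: (h/3)[f(x₀) + 4f(x₁) + 2f(x₂) + ... + f(xₙ)]

x_0 = 1.2500, f(x_0) = 2.562500, coefficient = 1
x_1 = 1.4750, f(x_1) = 3.175625, coefficient = 4
x_2 = 1.7000, f(x_2) = 3.890000, coefficient = 2
x_3 = 1.9250, f(x_3) = 4.705625, coefficient = 4
x_4 = 2.1500, f(x_4) = 5.622500, coefficient = 2
x_5 = 2.3750, f(x_5) = 6.640625, coefficient = 4
x_6 = 2.6000, f(x_6) = 7.760000, coefficient = 2
x_7 = 2.8250, f(x_7) = 8.980625, coefficient = 4
x_8 = 3.0500, f(x_8) = 10.302500, coefficient = 2
x_9 = 3.2750, f(x_9) = 11.725625, coefficient = 4
x_10 = 3.5000, f(x_10) = 13.250000, coefficient = 1

I ≈ (0.225000/3) × 211.875000 = 15.890625
Exact value: 15.890625
Error: 0.000000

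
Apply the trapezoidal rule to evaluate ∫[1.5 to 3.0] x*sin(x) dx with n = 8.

f(x) = x*sin(x)
a = 1.5, b = 3.0, n = 8
h = (b - a)/n = 0.187500

Trapezoidal rule: (h/2)[f(x₀) + 2f(x₁) + 2f(x₂) + ... + f(xₙ)]

x_0 = 1.5000, f(x_0) = 1.496242, coefficient = 1
x_1 = 1.6875, f(x_1) = 1.676021, coefficient = 2
x_2 = 1.8750, f(x_2) = 1.788911, coefficient = 2
x_3 = 2.0625, f(x_3) = 1.818155, coefficient = 2
x_4 = 2.2500, f(x_4) = 1.750665, coefficient = 2
x_5 = 2.4375, f(x_5) = 1.577897, coefficient = 2
x_6 = 2.6250, f(x_6) = 1.296541, coefficient = 2
x_7 = 2.8125, f(x_7) = 0.908956, coefficient = 2
x_8 = 3.0000, f(x_8) = 0.423360, coefficient = 1

I ≈ (0.187500/2) × 23.553896 = 2.208178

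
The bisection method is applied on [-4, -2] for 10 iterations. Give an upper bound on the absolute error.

Bisection error bound: |error| ≤ (b-a)/2^n
|error| ≤ (-2 - (-4))/2^10 = 2/2^10
|error| ≤ 0.0019531250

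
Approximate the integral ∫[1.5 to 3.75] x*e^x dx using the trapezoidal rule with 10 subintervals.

f(x) = x*e^x
a = 1.5, b = 3.75, n = 10
h = (b - a)/n = 0.225000

Trapezoidal rule: (h/2)[f(x₀) + 2f(x₁) + 2f(x₂) + ... + f(xₙ)]

x_0 = 1.5000, f(x_0) = 6.722534, coefficient = 1
x_1 = 1.7250, f(x_1) = 9.681599, coefficient = 2
x_2 = 1.9500, f(x_2) = 13.705941, coefficient = 2
x_3 = 2.1750, f(x_3) = 19.144753, coefficient = 2
x_4 = 2.4000, f(x_4) = 26.455623, coefficient = 2
x_5 = 2.6250, f(x_5) = 36.237007, coefficient = 2
x_6 = 2.8500, f(x_6) = 49.270178, coefficient = 2
x_7 = 3.0750, f(x_7) = 66.573387, coefficient = 2
x_8 = 3.3000, f(x_8) = 89.471708, coefficient = 2
x_9 = 3.5250, f(x_9) = 119.687052, coefficient = 2
x_10 = 3.7500, f(x_10) = 159.454058, coefficient = 1

I ≈ (0.225000/2) × 1026.631088 = 115.495997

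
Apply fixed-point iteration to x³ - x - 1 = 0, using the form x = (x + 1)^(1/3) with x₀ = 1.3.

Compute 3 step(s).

Equation: x³ - x - 1 = 0
Fixed-point form: x = (x + 1)^(1/3)
x₀ = 1.3

x_1 = g(1.300000) = 1.320006
x_2 = g(1.320006) = 1.323822
x_3 = g(1.323822) = 1.324548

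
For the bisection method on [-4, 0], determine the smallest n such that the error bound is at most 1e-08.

We need (b-a)/2^n ≤ 1e-08
(0 - (-4))/2^n ≤ 1e-08
4/2^n ≤ 1e-08
2^n ≥ 400000000
n ≥ log₂(400000000) = 28.58
n ≥ 29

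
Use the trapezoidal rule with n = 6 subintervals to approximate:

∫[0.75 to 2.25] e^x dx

f(x) = e^x
a = 0.75, b = 2.25, n = 6
h = (b - a)/n = 0.250000

Trapezoidal rule: (h/2)[f(x₀) + 2f(x₁) + 2f(x₂) + ... + f(xₙ)]

x_0 = 0.7500, f(x_0) = 2.117000, coefficient = 1
x_1 = 1.0000, f(x_1) = 2.718282, coefficient = 2
x_2 = 1.2500, f(x_2) = 3.490343, coefficient = 2
x_3 = 1.5000, f(x_3) = 4.481689, coefficient = 2
x_4 = 1.7500, f(x_4) = 5.754603, coefficient = 2
x_5 = 2.0000, f(x_5) = 7.389056, coefficient = 2
x_6 = 2.2500, f(x_6) = 9.487736, coefficient = 1

I ≈ (0.250000/2) × 59.272681 = 7.409085
Exact value: 7.370736
Error: 0.038349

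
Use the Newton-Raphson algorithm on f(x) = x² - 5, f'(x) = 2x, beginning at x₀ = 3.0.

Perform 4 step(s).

f(x) = x² - 5
f'(x) = 2x
x₀ = 3.0

Newton-Raphson formula: x_{n+1} = x_n - f(x_n)/f'(x_n)

Iteration 1:
  f(3.000000) = 4.000000
  f'(3.000000) = 6.000000
  x_1 = 3.000000 - 4.000000/6.000000 = 2.333333
Iteration 2:
  f(2.333333) = 0.444444
  f'(2.333333) = 4.666667
  x_2 = 2.333333 - 0.444444/4.666667 = 2.238095
Iteration 3:
  f(2.238095) = 0.009070
  f'(2.238095) = 4.476190
  x_3 = 2.238095 - 0.009070/4.476190 = 2.236069
Iteration 4:
  f(2.236069) = 0.000004
  f'(2.236069) = 4.472138
  x_4 = 2.236069 - 0.000004/4.472138 = 2.236068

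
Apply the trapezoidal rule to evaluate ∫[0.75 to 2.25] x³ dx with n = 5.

f(x) = x³
a = 0.75, b = 2.25, n = 5
h = (b - a)/n = 0.300000

Trapezoidal rule: (h/2)[f(x₀) + 2f(x₁) + 2f(x₂) + ... + f(xₙ)]

x_0 = 0.7500, f(x_0) = 0.421875, coefficient = 1
x_1 = 1.0500, f(x_1) = 1.157625, coefficient = 2
x_2 = 1.3500, f(x_2) = 2.460375, coefficient = 2
x_3 = 1.6500, f(x_3) = 4.492125, coefficient = 2
x_4 = 1.9500, f(x_4) = 7.414875, coefficient = 2
x_5 = 2.2500, f(x_5) = 11.390625, coefficient = 1

I ≈ (0.300000/2) × 42.862500 = 6.429375
Exact value: 6.328125
Error: 0.101250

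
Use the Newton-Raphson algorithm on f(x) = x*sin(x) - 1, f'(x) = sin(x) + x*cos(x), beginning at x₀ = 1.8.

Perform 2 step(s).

f(x) = x*sin(x) - 1
f'(x) = sin(x) + x*cos(x)
x₀ = 1.8

Newton-Raphson formula: x_{n+1} = x_n - f(x_n)/f'(x_n)

Iteration 1:
  f(1.800000) = 0.752926
  f'(1.800000) = 0.564884
  x_1 = 1.800000 - 0.752926/0.564884 = 0.467114
Iteration 2:
  f(0.467114) = -0.789653
  f'(0.467114) = 0.867384
  x_2 = 0.467114 - (-0.789653)/0.867384 = 1.377499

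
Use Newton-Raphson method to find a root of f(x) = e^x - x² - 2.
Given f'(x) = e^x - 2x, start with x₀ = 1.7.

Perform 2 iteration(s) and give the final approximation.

f(x) = e^x - x² - 2
f'(x) = e^x - 2x
x₀ = 1.7

Newton-Raphson formula: x_{n+1} = x_n - f(x_n)/f'(x_n)

Iteration 1:
  f(1.700000) = 0.583947
  f'(1.700000) = 2.073947
  x_1 = 1.700000 - 0.583947/2.073947 = 1.418437
Iteration 2:
  f(1.418437) = 0.118695
  f'(1.418437) = 1.293785
  x_2 = 1.418437 - 0.118695/1.293785 = 1.326694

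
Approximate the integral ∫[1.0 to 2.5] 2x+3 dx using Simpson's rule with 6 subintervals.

f(x) = 2x+3
a = 1.0, b = 2.5, n = 6
h = (b - a)/n = 0.250000

Simpson's rule: (h/3)[f(x₀) + 4f(x₁) + 2f(x₂) + ... + f(xₙ)]

x_0 = 1.0000, f(x_0) = 5.000000, coefficient = 1
x_1 = 1.2500, f(x_1) = 5.500000, coefficient = 4
x_2 = 1.5000, f(x_2) = 6.000000, coefficient = 2
x_3 = 1.7500, f(x_3) = 6.500000, coefficient = 4
x_4 = 2.0000, f(x_4) = 7.000000, coefficient = 2
x_5 = 2.2500, f(x_5) = 7.500000, coefficient = 4
x_6 = 2.5000, f(x_6) = 8.000000, coefficient = 1

I ≈ (0.250000/3) × 117.000000 = 9.750000
Exact value: 9.750000
Error: 0.000000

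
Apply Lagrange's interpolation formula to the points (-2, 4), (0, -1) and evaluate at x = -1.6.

Lagrange interpolation formula:
P(x) = Σ yᵢ × Lᵢ(x)
where Lᵢ(x) = Π_{j≠i} (x - xⱼ)/(xᵢ - xⱼ)

L_0(-1.6) = (-1.6 - 0)/(-2 - 0) = 0.800000
L_1(-1.6) = (-1.6 - (-2))/(0 - (-2)) = 0.200000

P(-1.6) = 4×L_0(-1.6) + (-1)×L_1(-1.6)
P(-1.6) = 3.000000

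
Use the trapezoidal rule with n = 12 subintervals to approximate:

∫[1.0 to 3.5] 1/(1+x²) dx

f(x) = 1/(1+x²)
a = 1.0, b = 3.5, n = 12
h = (b - a)/n = 0.208333

Trapezoidal rule: (h/2)[f(x₀) + 2f(x₁) + 2f(x₂) + ... + f(xₙ)]

x_0 = 1.0000, f(x_0) = 0.500000, coefficient = 1
x_1 = 1.2083, f(x_1) = 0.406493, coefficient = 2
x_2 = 1.4167, f(x_2) = 0.332564, coefficient = 2
x_3 = 1.6250, f(x_3) = 0.274678, coefficient = 2
x_4 = 1.8333, f(x_4) = 0.229299, coefficient = 2
x_5 = 2.0417, f(x_5) = 0.193483, coefficient = 2
x_6 = 2.2500, f(x_6) = 0.164948, coefficient = 2
x_7 = 2.4583, f(x_7) = 0.141977, coefficient = 2
x_8 = 2.6667, f(x_8) = 0.123288, coefficient = 2
x_9 = 2.8750, f(x_9) = 0.107926, coefficient = 2
x_10 = 3.0833, f(x_10) = 0.095175, coefficient = 2
x_11 = 3.2917, f(x_11) = 0.084495, coefficient = 2
x_12 = 3.5000, f(x_12) = 0.075472, coefficient = 1

I ≈ (0.208333/2) × 4.884123 = 0.508763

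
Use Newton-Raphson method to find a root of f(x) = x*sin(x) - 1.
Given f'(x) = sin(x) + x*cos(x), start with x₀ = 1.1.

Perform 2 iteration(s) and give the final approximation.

f(x) = x*sin(x) - 1
f'(x) = sin(x) + x*cos(x)
x₀ = 1.1

Newton-Raphson formula: x_{n+1} = x_n - f(x_n)/f'(x_n)

Iteration 1:
  f(1.100000) = -0.019672
  f'(1.100000) = 1.390163
  x_1 = 1.100000 - (-0.019672)/1.390163 = 1.114151
Iteration 2:
  f(1.114151) = -0.000009
  f'(1.114151) = 1.388810
  x_2 = 1.114151 - (-0.000009)/1.388810 = 1.114157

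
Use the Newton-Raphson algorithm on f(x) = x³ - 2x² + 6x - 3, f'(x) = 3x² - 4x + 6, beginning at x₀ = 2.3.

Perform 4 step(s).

f(x) = x³ - 2x² + 6x - 3
f'(x) = 3x² - 4x + 6
x₀ = 2.3

Newton-Raphson formula: x_{n+1} = x_n - f(x_n)/f'(x_n)

Iteration 1:
  f(2.300000) = 12.387000
  f'(2.300000) = 12.670000
  x_1 = 2.300000 - 12.387000/12.670000 = 1.322336
Iteration 2:
  f(1.322336) = 3.749073
  f'(1.322336) = 5.956374
  x_2 = 1.322336 - 3.749073/5.956374 = 0.692914
Iteration 3:
  f(0.692914) = 0.529914
  f'(0.692914) = 4.668733
  x_3 = 0.692914 - 0.529914/4.668733 = 0.579411
Iteration 4:
  f(0.579411) = -0.000448
  f'(0.579411) = 4.689507
  x_4 = 0.579411 - (-0.000448)/4.689507 = 0.579507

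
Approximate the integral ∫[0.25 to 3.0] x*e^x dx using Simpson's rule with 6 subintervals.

f(x) = x*e^x
a = 0.25, b = 3.0, n = 6
h = (b - a)/n = 0.458333

Simpson's rule: (h/3)[f(x₀) + 4f(x₁) + 2f(x₂) + ... + f(xₙ)]

x_0 = 0.2500, f(x_0) = 0.321006, coefficient = 1
x_1 = 0.7083, f(x_1) = 1.438345, coefficient = 4
x_2 = 1.1667, f(x_2) = 3.746482, coefficient = 2
x_3 = 1.6250, f(x_3) = 8.252431, coefficient = 4
x_4 = 2.0833, f(x_4) = 16.731656, coefficient = 2
x_5 = 2.5417, f(x_5) = 32.281254, coefficient = 4
x_6 = 3.0000, f(x_6) = 60.256611, coefficient = 1

I ≈ (0.458333/3) × 269.422014 = 41.161697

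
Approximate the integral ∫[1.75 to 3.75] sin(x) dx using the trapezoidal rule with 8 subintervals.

f(x) = sin(x)
a = 1.75, b = 3.75, n = 8
h = (b - a)/n = 0.250000

Trapezoidal rule: (h/2)[f(x₀) + 2f(x₁) + 2f(x₂) + ... + f(xₙ)]

x_0 = 1.7500, f(x_0) = 0.983986, coefficient = 1
x_1 = 2.0000, f(x_1) = 0.909297, coefficient = 2
x_2 = 2.2500, f(x_2) = 0.778073, coefficient = 2
x_3 = 2.5000, f(x_3) = 0.598472, coefficient = 2
x_4 = 2.7500, f(x_4) = 0.381661, coefficient = 2
x_5 = 3.0000, f(x_5) = 0.141120, coefficient = 2
x_6 = 3.2500, f(x_6) = -0.108195, coefficient = 2
x_7 = 3.5000, f(x_7) = -0.350783, coefficient = 2
x_8 = 3.7500, f(x_8) = -0.571561, coefficient = 1

I ≈ (0.250000/2) × 5.111715 = 0.638964
Exact value: 0.642313
Error: 0.003349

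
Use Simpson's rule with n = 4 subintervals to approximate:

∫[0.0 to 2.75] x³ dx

f(x) = x³
a = 0.0, b = 2.75, n = 4
h = (b - a)/n = 0.687500

Simpson's rule: (h/3)[f(x₀) + 4f(x₁) + 2f(x₂) + ... + f(xₙ)]

x_0 = 0.0000, f(x_0) = 0.000000, coefficient = 1
x_1 = 0.6875, f(x_1) = 0.324951, coefficient = 4
x_2 = 1.3750, f(x_2) = 2.599609, coefficient = 2
x_3 = 2.0625, f(x_3) = 8.773682, coefficient = 4
x_4 = 2.7500, f(x_4) = 20.796875, coefficient = 1

I ≈ (0.687500/3) × 62.390625 = 14.297852
Exact value: 14.297852
Error: 0.000000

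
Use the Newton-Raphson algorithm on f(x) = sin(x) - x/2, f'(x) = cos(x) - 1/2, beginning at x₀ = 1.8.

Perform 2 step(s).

f(x) = sin(x) - x/2
f'(x) = cos(x) - 1/2
x₀ = 1.8

Newton-Raphson formula: x_{n+1} = x_n - f(x_n)/f'(x_n)

Iteration 1:
  f(1.800000) = 0.073848
  f'(1.800000) = -0.727202
  x_1 = 1.800000 - 0.073848/(-0.727202) = 1.901550
Iteration 2:
  f(1.901550) = -0.004977
  f'(1.901550) = -0.824756
  x_2 = 1.901550 - (-0.004977)/(-0.824756) = 1.895515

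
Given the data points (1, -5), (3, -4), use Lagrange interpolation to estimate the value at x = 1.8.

Lagrange interpolation formula:
P(x) = Σ yᵢ × Lᵢ(x)
where Lᵢ(x) = Π_{j≠i} (x - xⱼ)/(xᵢ - xⱼ)

L_0(1.8) = (1.8 - 3)/(1 - 3) = 0.600000
L_1(1.8) = (1.8 - 1)/(3 - 1) = 0.400000

P(1.8) = (-5)×L_0(1.8) + (-4)×L_1(1.8)
P(1.8) = -4.600000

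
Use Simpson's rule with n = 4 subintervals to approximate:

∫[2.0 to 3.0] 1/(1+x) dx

f(x) = 1/(1+x)
a = 2.0, b = 3.0, n = 4
h = (b - a)/n = 0.250000

Simpson's rule: (h/3)[f(x₀) + 4f(x₁) + 2f(x₂) + ... + f(xₙ)]

x_0 = 2.0000, f(x_0) = 0.333333, coefficient = 1
x_1 = 2.2500, f(x_1) = 0.307692, coefficient = 4
x_2 = 2.5000, f(x_2) = 0.285714, coefficient = 2
x_3 = 2.7500, f(x_3) = 0.266667, coefficient = 4
x_4 = 3.0000, f(x_4) = 0.250000, coefficient = 1

I ≈ (0.250000/3) × 3.452198 = 0.287683
Exact value: 0.287682
Error: 0.000001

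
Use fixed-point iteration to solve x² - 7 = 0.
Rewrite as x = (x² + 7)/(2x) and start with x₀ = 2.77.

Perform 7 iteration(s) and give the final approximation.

Equation: x² - 7 = 0
Fixed-point form: x = (x² + 7)/(2x)
x₀ = 2.77

x_1 = g(2.770000) = 2.648538
x_2 = g(2.648538) = 2.645753
x_3 = g(2.645753) = 2.645751
x_4 = g(2.645751) = 2.645751
x_5 = g(2.645751) = 2.645751
x_6 = g(2.645751) = 2.645751
x_7 = g(2.645751) = 2.645751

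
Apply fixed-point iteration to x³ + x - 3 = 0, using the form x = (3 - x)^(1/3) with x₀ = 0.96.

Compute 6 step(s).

Equation: x³ + x - 3 = 0
Fixed-point form: x = (3 - x)^(1/3)
x₀ = 0.96

x_1 = g(0.960000) = 1.268265
x_2 = g(1.268265) = 1.200864
x_3 = g(1.200864) = 1.216246
x_4 = g(1.216246) = 1.212770
x_5 = g(1.212770) = 1.213557
x_6 = g(1.213557) = 1.213379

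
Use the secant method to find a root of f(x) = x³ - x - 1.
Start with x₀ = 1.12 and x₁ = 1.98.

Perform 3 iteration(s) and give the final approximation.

f(x) = x³ - x - 1
x₀ = 1.12, x₁ = 1.98

Secant formula: x_{n+1} = x_n - f(x_n)(x_n - x_{n-1})/(f(x_n) - f(x_{n-1}))

Iteration 1:
  f(1.120000) = -0.715072
  f(1.980000) = 4.782392
  x_2 = 1.980000 - 4.782392×(1.980000 - 1.120000)/(4.782392 - (-0.715072))
       = 1.231863
Iteration 2:
  f(1.980000) = 4.782392
  f(1.231863) = -0.362528
  x_3 = 1.231863 - (-0.362528)×(1.231863 - 1.980000)/(-0.362528 - 4.782392)
       = 1.284579
Iteration 3:
  f(1.231863) = -0.362528
  f(1.284579) = -0.164839
  x_4 = 1.284579 - (-0.164839)×(1.284579 - 1.231863)/(-0.164839 - (-0.362528))
       = 1.328536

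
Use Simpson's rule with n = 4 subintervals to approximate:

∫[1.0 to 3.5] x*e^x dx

f(x) = x*e^x
a = 1.0, b = 3.5, n = 4
h = (b - a)/n = 0.625000

Simpson's rule: (h/3)[f(x₀) + 4f(x₁) + 2f(x₂) + ... + f(xₙ)]

x_0 = 1.0000, f(x_0) = 2.718282, coefficient = 1
x_1 = 1.6250, f(x_1) = 8.252431, coefficient = 4
x_2 = 2.2500, f(x_2) = 21.347406, coefficient = 2
x_3 = 2.8750, f(x_3) = 50.960594, coefficient = 4
x_4 = 3.5000, f(x_4) = 115.904082, coefficient = 1

I ≈ (0.625000/3) × 398.169276 = 82.951933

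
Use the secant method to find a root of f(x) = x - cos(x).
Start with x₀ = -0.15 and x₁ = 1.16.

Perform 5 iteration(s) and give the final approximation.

f(x) = x - cos(x)
x₀ = -0.15, x₁ = 1.16

Secant formula: x_{n+1} = x_n - f(x_n)(x_n - x_{n-1})/(f(x_n) - f(x_{n-1}))

Iteration 1:
  f(-0.150000) = -1.138771
  f(1.160000) = 0.760660
  x_2 = 1.160000 - 0.760660×(1.160000 - (-0.150000))/(0.760660 - (-1.138771))
       = 0.635388
Iteration 2:
  f(1.160000) = 0.760660
  f(0.635388) = -0.169454
  x_3 = 0.635388 - (-0.169454)×(0.635388 - 1.160000)/(-0.169454 - 0.760660)
       = 0.730965
Iteration 3:
  f(0.635388) = -0.169454
  f(0.730965) = -0.013566
  x_4 = 0.730965 - (-0.013566)×(0.730965 - 0.635388)/(-0.013566 - (-0.169454))
       = 0.739282
Iteration 4:
  f(0.730965) = -0.013566
  f(0.739282) = 0.000330
  x_5 = 0.739282 - 0.000330×(0.739282 - 0.730965)/(0.000330 - (-0.013566))
       = 0.739085
Iteration 5:
  f(0.739282) = 0.000330
  f(0.739085) = -0.000001
  x_6 = 0.739085 - (-0.000001)×(0.739085 - 0.739282)/(-0.000001 - 0.000330)
       = 0.739085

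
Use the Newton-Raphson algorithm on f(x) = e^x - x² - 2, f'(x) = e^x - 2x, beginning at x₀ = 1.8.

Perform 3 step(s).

f(x) = e^x - x² - 2
f'(x) = e^x - 2x
x₀ = 1.8

Newton-Raphson formula: x_{n+1} = x_n - f(x_n)/f'(x_n)

Iteration 1:
  f(1.800000) = 0.809647
  f'(1.800000) = 2.449647
  x_1 = 1.800000 - 0.809647/2.449647 = 1.469484
Iteration 2:
  f(1.469484) = 0.187608
  f'(1.469484) = 1.408024
  x_2 = 1.469484 - 0.187608/1.408024 = 1.336242
Iteration 3:
  f(1.336242) = 0.019175
  f'(1.336242) = 1.132234
  x_3 = 1.336242 - 0.019175/1.132234 = 1.319306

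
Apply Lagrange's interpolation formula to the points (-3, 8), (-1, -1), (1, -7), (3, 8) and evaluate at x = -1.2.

Lagrange interpolation formula:
P(x) = Σ yᵢ × Lᵢ(x)
where Lᵢ(x) = Π_{j≠i} (x - xⱼ)/(xᵢ - xⱼ)

L_0(-1.2) = (-1.2 - (-1))/(-3 - (-1)) × (-1.2 - 1)/(-3 - 1) × (-1.2 - 3)/(-3 - 3) = 0.038500
L_1(-1.2) = (-1.2 - (-3))/(-1 - (-3)) × (-1.2 - 1)/(-1 - 1) × (-1.2 - 3)/(-1 - 3) = 1.039500
L_2(-1.2) = (-1.2 - (-3))/(1 - (-3)) × (-1.2 - (-1))/(1 - (-1)) × (-1.2 - 3)/(1 - 3) = -0.094500
L_3(-1.2) = (-1.2 - (-3))/(3 - (-3)) × (-1.2 - (-1))/(3 - (-1)) × (-1.2 - 1)/(3 - 1) = 0.016500

P(-1.2) = 8×L_0(-1.2) + (-1)×L_1(-1.2) + (-7)×L_2(-1.2) + 8×L_3(-1.2)
P(-1.2) = 0.062000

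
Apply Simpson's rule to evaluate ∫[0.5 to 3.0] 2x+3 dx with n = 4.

f(x) = 2x+3
a = 0.5, b = 3.0, n = 4
h = (b - a)/n = 0.625000

Simpson's rule: (h/3)[f(x₀) + 4f(x₁) + 2f(x₂) + ... + f(xₙ)]

x_0 = 0.5000, f(x_0) = 4.000000, coefficient = 1
x_1 = 1.1250, f(x_1) = 5.250000, coefficient = 4
x_2 = 1.7500, f(x_2) = 6.500000, coefficient = 2
x_3 = 2.3750, f(x_3) = 7.750000, coefficient = 4
x_4 = 3.0000, f(x_4) = 9.000000, coefficient = 1

I ≈ (0.625000/3) × 78.000000 = 16.250000
Exact value: 16.250000
Error: 0.000000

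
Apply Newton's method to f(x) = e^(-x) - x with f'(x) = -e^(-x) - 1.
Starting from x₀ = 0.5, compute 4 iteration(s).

f(x) = e^(-x) - x
f'(x) = -e^(-x) - 1
x₀ = 0.5

Newton-Raphson formula: x_{n+1} = x_n - f(x_n)/f'(x_n)

Iteration 1:
  f(0.500000) = 0.106531
  f'(0.500000) = -1.606531
  x_1 = 0.500000 - 0.106531/(-1.606531) = 0.566311
Iteration 2:
  f(0.566311) = 0.001305
  f'(0.566311) = -1.567616
  x_2 = 0.566311 - 0.001305/(-1.567616) = 0.567143
Iteration 3:
  f(0.567143) = 0.000000
  f'(0.567143) = -1.567143
  x_3 = 0.567143 - 0.000000/(-1.567143) = 0.567143
Iteration 4:
  f(0.567143) = 0.000000
  f'(0.567143) = -1.567143
  x_4 = 0.567143 - 0.000000/(-1.567143) = 0.567143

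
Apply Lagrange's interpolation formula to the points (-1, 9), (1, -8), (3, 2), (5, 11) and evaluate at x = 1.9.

Lagrange interpolation formula:
P(x) = Σ yᵢ × Lᵢ(x)
where Lᵢ(x) = Π_{j≠i} (x - xⱼ)/(xᵢ - xⱼ)

L_0(1.9) = (1.9 - 1)/(-1 - 1) × (1.9 - 3)/(-1 - 3) × (1.9 - 5)/(-1 - 5) = -0.063938
L_1(1.9) = (1.9 - (-1))/(1 - (-1)) × (1.9 - 3)/(1 - 3) × (1.9 - 5)/(1 - 5) = 0.618062
L_2(1.9) = (1.9 - (-1))/(3 - (-1)) × (1.9 - 1)/(3 - 1) × (1.9 - 5)/(3 - 5) = 0.505687
L_3(1.9) = (1.9 - (-1))/(5 - (-1)) × (1.9 - 1)/(5 - 1) × (1.9 - 3)/(5 - 3) = -0.059812

P(1.9) = 9×L_0(1.9) + (-8)×L_1(1.9) + 2×L_2(1.9) + 11×L_3(1.9)
P(1.9) = -5.166500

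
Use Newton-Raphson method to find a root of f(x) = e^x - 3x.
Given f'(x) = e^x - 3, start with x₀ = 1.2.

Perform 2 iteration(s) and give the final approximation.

f(x) = e^x - 3x
f'(x) = e^x - 3
x₀ = 1.2

Newton-Raphson formula: x_{n+1} = x_n - f(x_n)/f'(x_n)

Iteration 1:
  f(1.200000) = -0.279883
  f'(1.200000) = 0.320117
  x_1 = 1.200000 - (-0.279883)/0.320117 = 2.074315
Iteration 2:
  f(2.074315) = 1.736148
  f'(2.074315) = 4.959094
  x_2 = 2.074315 - 1.736148/4.959094 = 1.724221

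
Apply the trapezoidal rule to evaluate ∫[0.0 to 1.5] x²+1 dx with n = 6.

f(x) = x²+1
a = 0.0, b = 1.5, n = 6
h = (b - a)/n = 0.250000

Trapezoidal rule: (h/2)[f(x₀) + 2f(x₁) + 2f(x₂) + ... + f(xₙ)]

x_0 = 0.0000, f(x_0) = 1.000000, coefficient = 1
x_1 = 0.2500, f(x_1) = 1.062500, coefficient = 2
x_2 = 0.5000, f(x_2) = 1.250000, coefficient = 2
x_3 = 0.7500, f(x_3) = 1.562500, coefficient = 2
x_4 = 1.0000, f(x_4) = 2.000000, coefficient = 2
x_5 = 1.2500, f(x_5) = 2.562500, coefficient = 2
x_6 = 1.5000, f(x_6) = 3.250000, coefficient = 1

I ≈ (0.250000/2) × 21.125000 = 2.640625
Exact value: 2.625000
Error: 0.015625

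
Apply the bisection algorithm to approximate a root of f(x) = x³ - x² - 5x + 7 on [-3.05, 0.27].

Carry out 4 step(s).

f(x) = x³ - x² - 5x + 7
Initial interval: [-3.05, 0.27]

Iteration 1:
  c_1 = (-3.050000 + 0.270000)/2 = -1.390000
  f(c_1) = f(-1.390000) = 9.332281
  f(a) × f(c) < 0, new interval: [-3.050000, -1.390000]
Iteration 2:
  c_2 = (-3.050000 + (-1.390000))/2 = -2.220000
  f(c_2) = f(-2.220000) = 2.230552
  f(a) × f(c) < 0, new interval: [-3.050000, -2.220000]
Iteration 3:
  c_3 = (-3.050000 + (-2.220000))/2 = -2.635000
  f(c_3) = f(-2.635000) = -5.063623
  f(a) × f(c) ≥ 0, new interval: [-2.635000, -2.220000]
Iteration 4:
  c_4 = (-2.635000 + (-2.220000))/2 = -2.427500
  f(c_4) = f(-2.427500) = -1.059922
  f(a) × f(c) ≥ 0, new interval: [-2.427500, -2.220000]

After 4 iteration(s), the approximation is c_4 = -2.427500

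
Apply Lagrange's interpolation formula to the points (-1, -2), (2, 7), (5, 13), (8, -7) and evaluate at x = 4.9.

Lagrange interpolation formula:
P(x) = Σ yᵢ × Lᵢ(x)
where Lᵢ(x) = Π_{j≠i} (x - xⱼ)/(xᵢ - xⱼ)

L_0(4.9) = (4.9 - 2)/(-1 - 2) × (4.9 - 5)/(-1 - 5) × (4.9 - 8)/(-1 - 8) = -0.005549
L_1(4.9) = (4.9 - (-1))/(2 - (-1)) × (4.9 - 5)/(2 - 5) × (4.9 - 8)/(2 - 8) = 0.033870
L_2(4.9) = (4.9 - (-1))/(5 - (-1)) × (4.9 - 2)/(5 - 2) × (4.9 - 8)/(5 - 8) = 0.982241
L_3(4.9) = (4.9 - (-1))/(8 - (-1)) × (4.9 - 2)/(8 - 2) × (4.9 - 5)/(8 - 5) = -0.010562

P(4.9) = (-2)×L_0(4.9) + 7×L_1(4.9) + 13×L_2(4.9) + (-7)×L_3(4.9)
P(4.9) = 13.091253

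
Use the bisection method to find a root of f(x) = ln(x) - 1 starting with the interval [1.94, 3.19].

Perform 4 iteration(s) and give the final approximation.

f(x) = ln(x) - 1
Initial interval: [1.94, 3.19]

Iteration 1:
  c_1 = (1.940000 + 3.190000)/2 = 2.565000
  f(c_1) = f(2.565000) = -0.058042
  f(a) × f(c) ≥ 0, new interval: [2.565000, 3.190000]
Iteration 2:
  c_2 = (2.565000 + 3.190000)/2 = 2.877500
  f(c_2) = f(2.877500) = 0.056922
  f(a) × f(c) < 0, new interval: [2.565000, 2.877500]
Iteration 3:
  c_3 = (2.565000 + 2.877500)/2 = 2.721250
  f(c_3) = f(2.721250) = 0.001091
  f(a) × f(c) < 0, new interval: [2.565000, 2.721250]
Iteration 4:
  c_4 = (2.565000 + 2.721250)/2 = 2.643125
  f(c_4) = f(2.643125) = -0.028038
  f(a) × f(c) ≥ 0, new interval: [2.643125, 2.721250]

After 4 iteration(s), the approximation is c_4 = 2.643125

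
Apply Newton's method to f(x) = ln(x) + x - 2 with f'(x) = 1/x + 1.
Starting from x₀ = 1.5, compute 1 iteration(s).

f(x) = ln(x) + x - 2
f'(x) = 1/x + 1
x₀ = 1.5

Newton-Raphson formula: x_{n+1} = x_n - f(x_n)/f'(x_n)

Iteration 1:
  f(1.500000) = -0.094535
  f'(1.500000) = 1.666667
  x_1 = 1.500000 - (-0.094535)/1.666667 = 1.556721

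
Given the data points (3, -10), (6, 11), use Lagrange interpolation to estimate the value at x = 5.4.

Lagrange interpolation formula:
P(x) = Σ yᵢ × Lᵢ(x)
where Lᵢ(x) = Π_{j≠i} (x - xⱼ)/(xᵢ - xⱼ)

L_0(5.4) = (5.4 - 6)/(3 - 6) = 0.200000
L_1(5.4) = (5.4 - 3)/(6 - 3) = 0.800000

P(5.4) = (-10)×L_0(5.4) + 11×L_1(5.4)
P(5.4) = 6.800000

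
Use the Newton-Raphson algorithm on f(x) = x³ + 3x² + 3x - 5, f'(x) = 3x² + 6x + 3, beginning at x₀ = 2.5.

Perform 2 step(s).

f(x) = x³ + 3x² + 3x - 5
f'(x) = 3x² + 6x + 3
x₀ = 2.5

Newton-Raphson formula: x_{n+1} = x_n - f(x_n)/f'(x_n)

Iteration 1:
  f(2.500000) = 36.875000
  f'(2.500000) = 36.750000
  x_1 = 2.500000 - 36.875000/36.750000 = 1.496599
Iteration 2:
  f(1.496599) = 9.561311
  f'(1.496599) = 18.699014
  x_2 = 1.496599 - 9.561311/18.699014 = 0.985272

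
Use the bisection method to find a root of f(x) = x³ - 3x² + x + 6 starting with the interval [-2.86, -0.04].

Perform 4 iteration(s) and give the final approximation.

f(x) = x³ - 3x² + x + 6
Initial interval: [-2.86, -0.04]

Iteration 1:
  c_1 = (-2.860000 + (-0.040000))/2 = -1.450000
  f(c_1) = f(-1.450000) = -4.806125
  f(a) × f(c) ≥ 0, new interval: [-1.450000, -0.040000]
Iteration 2:
  c_2 = (-1.450000 + (-0.040000))/2 = -0.745000
  f(c_2) = f(-0.745000) = 3.176431
  f(a) × f(c) < 0, new interval: [-1.450000, -0.745000]
Iteration 3:
  c_3 = (-1.450000 + (-0.745000))/2 = -1.097500
  f(c_3) = f(-1.097500) = -0.032964
  f(a) × f(c) ≥ 0, new interval: [-1.097500, -0.745000]
Iteration 4:
  c_4 = (-1.097500 + (-0.745000))/2 = -0.921250
  f(c_4) = f(-0.921250) = 1.750779
  f(a) × f(c) < 0, new interval: [-1.097500, -0.921250]

After 4 iteration(s), the approximation is c_4 = -0.921250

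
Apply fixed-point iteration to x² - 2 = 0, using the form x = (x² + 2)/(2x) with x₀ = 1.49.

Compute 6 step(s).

Equation: x² - 2 = 0
Fixed-point form: x = (x² + 2)/(2x)
x₀ = 1.49

x_1 = g(1.490000) = 1.416141
x_2 = g(1.416141) = 1.414215
x_3 = g(1.414215) = 1.414214
x_4 = g(1.414214) = 1.414214
x_5 = g(1.414214) = 1.414214
x_6 = g(1.414214) = 1.414214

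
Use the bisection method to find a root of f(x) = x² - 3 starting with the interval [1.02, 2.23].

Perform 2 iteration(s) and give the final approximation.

f(x) = x² - 3
Initial interval: [1.02, 2.23]

Iteration 1:
  c_1 = (1.020000 + 2.230000)/2 = 1.625000
  f(c_1) = f(1.625000) = -0.359375
  f(a) × f(c) ≥ 0, new interval: [1.625000, 2.230000]
Iteration 2:
  c_2 = (1.625000 + 2.230000)/2 = 1.927500
  f(c_2) = f(1.927500) = 0.715256
  f(a) × f(c) < 0, new interval: [1.625000, 1.927500]

After 2 iteration(s), the approximation is c_2 = 1.927500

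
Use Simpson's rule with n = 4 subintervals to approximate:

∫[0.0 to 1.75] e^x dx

f(x) = e^x
a = 0.0, b = 1.75, n = 4
h = (b - a)/n = 0.437500

Simpson's rule: (h/3)[f(x₀) + 4f(x₁) + 2f(x₂) + ... + f(xₙ)]

x_0 = 0.0000, f(x_0) = 1.000000, coefficient = 1
x_1 = 0.4375, f(x_1) = 1.548830, coefficient = 4
x_2 = 0.8750, f(x_2) = 2.398875, coefficient = 2
x_3 = 1.3125, f(x_3) = 3.715451, coefficient = 4
x_4 = 1.7500, f(x_4) = 5.754603, coefficient = 1

I ≈ (0.437500/3) × 32.609477 = 4.755549
Exact value: 4.754603
Error: 0.000946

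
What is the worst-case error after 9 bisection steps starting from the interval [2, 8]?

Bisection error bound: |error| ≤ (b-a)/2^n
|error| ≤ (8 - 2)/2^9 = 6/2^9
|error| ≤ 0.0117187500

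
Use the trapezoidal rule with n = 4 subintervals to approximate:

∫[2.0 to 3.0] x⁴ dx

f(x) = x⁴
a = 2.0, b = 3.0, n = 4
h = (b - a)/n = 0.250000

Trapezoidal rule: (h/2)[f(x₀) + 2f(x₁) + 2f(x₂) + ... + f(xₙ)]

x_0 = 2.0000, f(x_0) = 16.000000, coefficient = 1
x_1 = 2.2500, f(x_1) = 25.628906, coefficient = 2
x_2 = 2.5000, f(x_2) = 39.062500, coefficient = 2
x_3 = 2.7500, f(x_3) = 57.191406, coefficient = 2
x_4 = 3.0000, f(x_4) = 81.000000, coefficient = 1

I ≈ (0.250000/2) × 340.765625 = 42.595703
Exact value: 42.200000
Error: 0.395703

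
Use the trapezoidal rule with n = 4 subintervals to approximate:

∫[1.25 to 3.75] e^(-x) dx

f(x) = e^(-x)
a = 1.25, b = 3.75, n = 4
h = (b - a)/n = 0.625000

Trapezoidal rule: (h/2)[f(x₀) + 2f(x₁) + 2f(x₂) + ... + f(xₙ)]

x_0 = 1.2500, f(x_0) = 0.286505, coefficient = 1
x_1 = 1.8750, f(x_1) = 0.153355, coefficient = 2
x_2 = 2.5000, f(x_2) = 0.082085, coefficient = 2
x_3 = 3.1250, f(x_3) = 0.043937, coefficient = 2
x_4 = 3.7500, f(x_4) = 0.023518, coefficient = 1

I ≈ (0.625000/2) × 0.868776 = 0.271493
Exact value: 0.262987
Error: 0.008506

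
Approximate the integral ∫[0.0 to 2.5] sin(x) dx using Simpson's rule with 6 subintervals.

f(x) = sin(x)
a = 0.0, b = 2.5, n = 6
h = (b - a)/n = 0.416667

Simpson's rule: (h/3)[f(x₀) + 4f(x₁) + 2f(x₂) + ... + f(xₙ)]

x_0 = 0.0000, f(x_0) = 0.000000, coefficient = 1
x_1 = 0.4167, f(x_1) = 0.404715, coefficient = 4
x_2 = 0.8333, f(x_2) = 0.740177, coefficient = 2
x_3 = 1.2500, f(x_3) = 0.948985, coefficient = 4
x_4 = 1.6667, f(x_4) = 0.995408, coefficient = 2
x_5 = 2.0833, f(x_5) = 0.871503, coefficient = 4
x_6 = 2.5000, f(x_6) = 0.598472, coefficient = 1

I ≈ (0.416667/3) × 12.970451 = 1.801452
Exact value: 1.801144
Error: 0.000308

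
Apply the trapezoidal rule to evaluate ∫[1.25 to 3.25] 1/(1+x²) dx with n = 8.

f(x) = 1/(1+x²)
a = 1.25, b = 3.25, n = 8
h = (b - a)/n = 0.250000

Trapezoidal rule: (h/2)[f(x₀) + 2f(x₁) + 2f(x₂) + ... + f(xₙ)]

x_0 = 1.2500, f(x_0) = 0.390244, coefficient = 1
x_1 = 1.5000, f(x_1) = 0.307692, coefficient = 2
x_2 = 1.7500, f(x_2) = 0.246154, coefficient = 2
x_3 = 2.0000, f(x_3) = 0.200000, coefficient = 2
x_4 = 2.2500, f(x_4) = 0.164948, coefficient = 2
x_5 = 2.5000, f(x_5) = 0.137931, coefficient = 2
x_6 = 2.7500, f(x_6) = 0.116788, coefficient = 2
x_7 = 3.0000, f(x_7) = 0.100000, coefficient = 2
x_8 = 3.2500, f(x_8) = 0.086486, coefficient = 1

I ≈ (0.250000/2) × 3.023758 = 0.377970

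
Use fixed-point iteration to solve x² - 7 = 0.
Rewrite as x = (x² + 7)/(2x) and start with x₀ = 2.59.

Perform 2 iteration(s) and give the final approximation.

Equation: x² - 7 = 0
Fixed-point form: x = (x² + 7)/(2x)
x₀ = 2.59

x_1 = g(2.590000) = 2.646351
x_2 = g(2.646351) = 2.645751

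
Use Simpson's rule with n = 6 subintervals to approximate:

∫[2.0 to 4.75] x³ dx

f(x) = x³
a = 2.0, b = 4.75, n = 6
h = (b - a)/n = 0.458333

Simpson's rule: (h/3)[f(x₀) + 4f(x₁) + 2f(x₂) + ... + f(xₙ)]

x_0 = 2.0000, f(x_0) = 8.000000, coefficient = 1
x_1 = 2.4583, f(x_1) = 14.856698, coefficient = 4
x_2 = 2.9167, f(x_2) = 24.811921, coefficient = 2
x_3 = 3.3750, f(x_3) = 38.443359, coefficient = 4
x_4 = 3.8333, f(x_4) = 56.328704, coefficient = 2
x_5 = 4.2917, f(x_5) = 79.045645, coefficient = 4
x_6 = 4.7500, f(x_6) = 107.171875, coefficient = 1

I ≈ (0.458333/3) × 806.835937 = 123.266602
Exact value: 123.266602
Error: 0.000000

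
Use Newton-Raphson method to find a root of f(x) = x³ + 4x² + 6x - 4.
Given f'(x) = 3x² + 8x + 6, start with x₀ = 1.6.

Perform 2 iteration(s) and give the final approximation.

f(x) = x³ + 4x² + 6x - 4
f'(x) = 3x² + 8x + 6
x₀ = 1.6

Newton-Raphson formula: x_{n+1} = x_n - f(x_n)/f'(x_n)

Iteration 1:
  f(1.600000) = 19.936000
  f'(1.600000) = 26.480000
  x_1 = 1.600000 - 19.936000/26.480000 = 0.847130
Iteration 2:
  f(0.847130) = 4.561221
  f'(0.847130) = 14.929927
  x_2 = 0.847130 - 4.561221/14.929927 = 0.541621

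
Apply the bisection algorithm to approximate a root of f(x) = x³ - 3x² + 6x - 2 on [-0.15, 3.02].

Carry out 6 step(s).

f(x) = x³ - 3x² + 6x - 2
Initial interval: [-0.15, 3.02]

Iteration 1:
  c_1 = (-0.150000 + 3.020000)/2 = 1.435000
  f(c_1) = f(1.435000) = 3.387313
  f(a) × f(c) < 0, new interval: [-0.150000, 1.435000]
Iteration 2:
  c_2 = (-0.150000 + 1.435000)/2 = 0.642500
  f(c_2) = f(0.642500) = 0.881809
  f(a) × f(c) < 0, new interval: [-0.150000, 0.642500]
Iteration 3:
  c_3 = (-0.150000 + 0.642500)/2 = 0.246250
  f(c_3) = f(0.246250) = -0.689485
  f(a) × f(c) ≥ 0, new interval: [0.246250, 0.642500]
Iteration 4:
  c_4 = (0.246250 + 0.642500)/2 = 0.444375
  f(c_4) = f(0.444375) = 0.161593
  f(a) × f(c) < 0, new interval: [0.246250, 0.444375]
Iteration 5:
  c_5 = (0.246250 + 0.444375)/2 = 0.345313
  f(c_5) = f(0.345313) = -0.244672
  f(a) × f(c) ≥ 0, new interval: [0.345313, 0.444375]
Iteration 6:
  c_6 = (0.345313 + 0.444375)/2 = 0.394844
  f(c_6) = f(0.394844) = -0.037085
  f(a) × f(c) ≥ 0, new interval: [0.394844, 0.444375]

After 6 iteration(s), the approximation is c_6 = 0.394844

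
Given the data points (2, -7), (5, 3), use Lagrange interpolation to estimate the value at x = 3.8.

Lagrange interpolation formula:
P(x) = Σ yᵢ × Lᵢ(x)
where Lᵢ(x) = Π_{j≠i} (x - xⱼ)/(xᵢ - xⱼ)

L_0(3.8) = (3.8 - 5)/(2 - 5) = 0.400000
L_1(3.8) = (3.8 - 2)/(5 - 2) = 0.600000

P(3.8) = (-7)×L_0(3.8) + 3×L_1(3.8)
P(3.8) = -1.000000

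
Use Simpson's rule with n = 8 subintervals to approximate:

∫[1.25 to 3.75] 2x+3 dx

f(x) = 2x+3
a = 1.25, b = 3.75, n = 8
h = (b - a)/n = 0.312500

Simpson's rule: (h/3)[f(x₀) + 4f(x₁) + 2f(x₂) + ... + f(xₙ)]

x_0 = 1.2500, f(x_0) = 5.500000, coefficient = 1
x_1 = 1.5625, f(x_1) = 6.125000, coefficient = 4
x_2 = 1.8750, f(x_2) = 6.750000, coefficient = 2
x_3 = 2.1875, f(x_3) = 7.375000, coefficient = 4
x_4 = 2.5000, f(x_4) = 8.000000, coefficient = 2
x_5 = 2.8125, f(x_5) = 8.625000, coefficient = 4
x_6 = 3.1250, f(x_6) = 9.250000, coefficient = 2
x_7 = 3.4375, f(x_7) = 9.875000, coefficient = 4
x_8 = 3.7500, f(x_8) = 10.500000, coefficient = 1

I ≈ (0.312500/3) × 192.000000 = 20.000000
Exact value: 20.000000
Error: 0.000000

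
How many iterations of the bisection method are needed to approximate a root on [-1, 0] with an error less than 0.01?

We need (b-a)/2^n ≤ 0.01
(0 - (-1))/2^n ≤ 0.01
1/2^n ≤ 0.01
2^n ≥ 100
n ≥ log₂(100) = 6.64
n ≥ 7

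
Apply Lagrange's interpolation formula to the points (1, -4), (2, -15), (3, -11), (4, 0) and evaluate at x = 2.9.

Lagrange interpolation formula:
P(x) = Σ yᵢ × Lᵢ(x)
where Lᵢ(x) = Π_{j≠i} (x - xⱼ)/(xᵢ - xⱼ)

L_0(2.9) = (2.9 - 2)/(1 - 2) × (2.9 - 3)/(1 - 3) × (2.9 - 4)/(1 - 4) = -0.016500
L_1(2.9) = (2.9 - 1)/(2 - 1) × (2.9 - 3)/(2 - 3) × (2.9 - 4)/(2 - 4) = 0.104500
L_2(2.9) = (2.9 - 1)/(3 - 1) × (2.9 - 2)/(3 - 2) × (2.9 - 4)/(3 - 4) = 0.940500
L_3(2.9) = (2.9 - 1)/(4 - 1) × (2.9 - 2)/(4 - 2) × (2.9 - 3)/(4 - 3) = -0.028500

P(2.9) = (-4)×L_0(2.9) + (-15)×L_1(2.9) + (-11)×L_2(2.9) + 0×L_3(2.9)
P(2.9) = -11.847000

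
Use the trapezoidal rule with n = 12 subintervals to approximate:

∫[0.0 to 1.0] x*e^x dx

f(x) = x*e^x
a = 0.0, b = 1.0, n = 12
h = (b - a)/n = 0.083333

Trapezoidal rule: (h/2)[f(x₀) + 2f(x₁) + 2f(x₂) + ... + f(xₙ)]

x_0 = 0.0000, f(x_0) = 0.000000, coefficient = 1
x_1 = 0.0833, f(x_1) = 0.090575, coefficient = 2
x_2 = 0.1667, f(x_2) = 0.196893, coefficient = 2
x_3 = 0.2500, f(x_3) = 0.321006, coefficient = 2
x_4 = 0.3333, f(x_4) = 0.465204, coefficient = 2
x_5 = 0.4167, f(x_5) = 0.632040, coefficient = 2
x_6 = 0.5000, f(x_6) = 0.824361, coefficient = 2
x_7 = 0.5833, f(x_7) = 1.045334, coefficient = 2
x_8 = 0.6667, f(x_8) = 1.298489, coefficient = 2
x_9 = 0.7500, f(x_9) = 1.587750, coefficient = 2
x_10 = 0.8333, f(x_10) = 1.917480, coefficient = 2
x_11 = 0.9167, f(x_11) = 2.292528, coefficient = 2
x_12 = 1.0000, f(x_12) = 2.718282, coefficient = 1

I ≈ (0.083333/2) × 24.061606 = 1.002567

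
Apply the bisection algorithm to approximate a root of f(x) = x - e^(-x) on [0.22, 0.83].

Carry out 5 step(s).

f(x) = x - e^(-x)
Initial interval: [0.22, 0.83]

Iteration 1:
  c_1 = (0.220000 + 0.830000)/2 = 0.525000
  f(c_1) = f(0.525000) = -0.066555
  f(a) × f(c) ≥ 0, new interval: [0.525000, 0.830000]
Iteration 2:
  c_2 = (0.525000 + 0.830000)/2 = 0.677500
  f(c_2) = f(0.677500) = 0.169615
  f(a) × f(c) < 0, new interval: [0.525000, 0.677500]
Iteration 3:
  c_3 = (0.525000 + 0.677500)/2 = 0.601250
  f(c_3) = f(0.601250) = 0.053124
  f(a) × f(c) < 0, new interval: [0.525000, 0.601250]
Iteration 4:
  c_4 = (0.525000 + 0.601250)/2 = 0.563125
  f(c_4) = f(0.563125) = -0.006302
  f(a) × f(c) ≥ 0, new interval: [0.563125, 0.601250]
Iteration 5:
  c_5 = (0.563125 + 0.601250)/2 = 0.582188
  f(c_5) = f(0.582188) = 0.023513
  f(a) × f(c) < 0, new interval: [0.563125, 0.582188]

After 5 iteration(s), the approximation is c_5 = 0.582188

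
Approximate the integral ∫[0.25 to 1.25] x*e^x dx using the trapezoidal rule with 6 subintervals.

f(x) = x*e^x
a = 0.25, b = 1.25, n = 6
h = (b - a)/n = 0.166667

Trapezoidal rule: (h/2)[f(x₀) + 2f(x₁) + 2f(x₂) + ... + f(xₙ)]

x_0 = 0.2500, f(x_0) = 0.321006, coefficient = 1
x_1 = 0.4167, f(x_1) = 0.632040, coefficient = 2
x_2 = 0.5833, f(x_2) = 1.045334, coefficient = 2
x_3 = 0.7500, f(x_3) = 1.587750, coefficient = 2
x_4 = 0.9167, f(x_4) = 2.292528, coefficient = 2
x_5 = 1.0833, f(x_5) = 3.200721, coefficient = 2
x_6 = 1.2500, f(x_6) = 4.362929, coefficient = 1

I ≈ (0.166667/2) × 22.200683 = 1.850057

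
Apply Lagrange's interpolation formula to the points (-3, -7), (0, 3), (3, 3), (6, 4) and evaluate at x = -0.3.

Lagrange interpolation formula:
P(x) = Σ yᵢ × Lᵢ(x)
where Lᵢ(x) = Π_{j≠i} (x - xⱼ)/(xᵢ - xⱼ)

L_0(-0.3) = (-0.3 - 0)/(-3 - 0) × (-0.3 - 3)/(-3 - 3) × (-0.3 - 6)/(-3 - 6) = 0.038500
L_1(-0.3) = (-0.3 - (-3))/(0 - (-3)) × (-0.3 - 3)/(0 - 3) × (-0.3 - 6)/(0 - 6) = 1.039500
L_2(-0.3) = (-0.3 - (-3))/(3 - (-3)) × (-0.3 - 0)/(3 - 0) × (-0.3 - 6)/(3 - 6) = -0.094500
L_3(-0.3) = (-0.3 - (-3))/(6 - (-3)) × (-0.3 - 0)/(6 - 0) × (-0.3 - 3)/(6 - 3) = 0.016500

P(-0.3) = (-7)×L_0(-0.3) + 3×L_1(-0.3) + 3×L_2(-0.3) + 4×L_3(-0.3)
P(-0.3) = 2.631500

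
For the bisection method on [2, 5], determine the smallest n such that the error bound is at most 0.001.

We need (b-a)/2^n ≤ 0.001
(5 - 2)/2^n ≤ 0.001
3/2^n ≤ 0.001
2^n ≥ 3000
n ≥ log₂(3000) = 11.55
n ≥ 12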